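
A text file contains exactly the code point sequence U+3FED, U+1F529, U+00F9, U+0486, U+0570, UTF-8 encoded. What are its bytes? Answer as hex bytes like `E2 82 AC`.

E3 BF AD F0 9F 94 A9 C3 B9 D2 86 D5 B0

U+3FED: 3-byte form → E3 BF AD.
U+1F529: 4-byte form → F0 9F 94 A9.
U+00F9: 2-byte form → C3 B9.
U+0486: 2-byte form → D2 86.
U+0570: 2-byte form → D5 B0.
Concatenated (13 bytes): E3 BF AD F0 9F 94 A9 C3 B9 D2 86 D5 B0.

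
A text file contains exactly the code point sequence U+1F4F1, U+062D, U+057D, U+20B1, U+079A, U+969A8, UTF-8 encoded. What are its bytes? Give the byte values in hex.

F0 9F 93 B1 D8 AD D5 BD E2 82 B1 DE 9A F2 96 A6 A8

U+1F4F1: 4-byte form → F0 9F 93 B1.
U+062D: 2-byte form → D8 AD.
U+057D: 2-byte form → D5 BD.
U+20B1: 3-byte form → E2 82 B1.
U+079A: 2-byte form → DE 9A.
U+969A8: 4-byte form → F2 96 A6 A8.
Concatenated (17 bytes): F0 9F 93 B1 D8 AD D5 BD E2 82 B1 DE 9A F2 96 A6 A8.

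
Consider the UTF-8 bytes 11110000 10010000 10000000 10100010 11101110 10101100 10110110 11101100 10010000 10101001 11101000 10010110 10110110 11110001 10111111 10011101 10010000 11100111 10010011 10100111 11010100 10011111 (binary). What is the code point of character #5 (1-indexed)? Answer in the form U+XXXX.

U+7F750

Offset 0: leading byte 0xF0 = 11110000 → 4-byte char #1 = F0 90 80 A2.
Offset 4: leading byte 0xEE = 11101110 → 3-byte char #2 = EE AC B6.
Offset 7: leading byte 0xEC = 11101100 → 3-byte char #3 = EC 90 A9.
Offset 10: leading byte 0xE8 = 11101000 → 3-byte char #4 = E8 96 B6.
Offset 13: leading byte 0xF1 = 11110001 → 4-byte char #5 = F1 BF 9D 90.
Leading byte 0xF1 = 11110001 matches 11110xxx → 4-byte sequence.
Byte 1: 0xF1 = 11110001, payload 001 (3 bits).
Byte 2: 0xBF = 10111111 (10xxxxxx ✓), payload 111111.
Byte 3: 0x9D = 10011101 (10xxxxxx ✓), payload 011101.
Byte 4: 0x90 = 10010000 (10xxxxxx ✓), payload 010000.
Concatenate: 001111111011101010000 = 0x7F750 (21 bits → U+7F750).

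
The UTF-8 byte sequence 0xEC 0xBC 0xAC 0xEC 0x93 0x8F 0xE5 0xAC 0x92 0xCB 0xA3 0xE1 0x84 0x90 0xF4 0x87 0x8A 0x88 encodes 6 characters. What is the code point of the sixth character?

Offset 0: leading byte 0xEC = 11101100 → 3-byte char #1 = EC BC AC.
Offset 3: leading byte 0xEC = 11101100 → 3-byte char #2 = EC 93 8F.
Offset 6: leading byte 0xE5 = 11100101 → 3-byte char #3 = E5 AC 92.
Offset 9: leading byte 0xCB = 11001011 → 2-byte char #4 = CB A3.
Offset 11: leading byte 0xE1 = 11100001 → 3-byte char #5 = E1 84 90.
Offset 14: leading byte 0xF4 = 11110100 → 4-byte char #6 = F4 87 8A 88.
Leading byte 0xF4 = 11110100 matches 11110xxx → 4-byte sequence.
Byte 1: 0xF4 = 11110100, payload 100 (3 bits).
Byte 2: 0x87 = 10000111 (10xxxxxx ✓), payload 000111.
Byte 3: 0x8A = 10001010 (10xxxxxx ✓), payload 001010.
Byte 4: 0x88 = 10001000 (10xxxxxx ✓), payload 001000.
Concatenate: 100000111001010001000 = 0x107288 (21 bits → U+107288).

U+107288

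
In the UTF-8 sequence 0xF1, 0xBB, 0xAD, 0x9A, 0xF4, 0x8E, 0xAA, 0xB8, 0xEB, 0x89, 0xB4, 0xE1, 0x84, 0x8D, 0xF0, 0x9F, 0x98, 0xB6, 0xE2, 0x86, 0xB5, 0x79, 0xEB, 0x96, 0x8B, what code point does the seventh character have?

U+0079

Offset 0: leading byte 0xF1 = 11110001 → 4-byte char #1 = F1 BB AD 9A.
Offset 4: leading byte 0xF4 = 11110100 → 4-byte char #2 = F4 8E AA B8.
Offset 8: leading byte 0xEB = 11101011 → 3-byte char #3 = EB 89 B4.
Offset 11: leading byte 0xE1 = 11100001 → 3-byte char #4 = E1 84 8D.
Offset 14: leading byte 0xF0 = 11110000 → 4-byte char #5 = F0 9F 98 B6.
Offset 18: leading byte 0xE2 = 11100010 → 3-byte char #6 = E2 86 B5.
Offset 21: leading byte 0x79 = 01111001 → 1-byte char #7 = 79.
Leading byte 0x79 = 01111001 matches 0xxxxxxx → 1-byte sequence.
Byte 1: 0x79 = 01111001, payload 1111001 (7 bits).
Concatenate: 1111001 = 0x79 (7 bits → U+0079).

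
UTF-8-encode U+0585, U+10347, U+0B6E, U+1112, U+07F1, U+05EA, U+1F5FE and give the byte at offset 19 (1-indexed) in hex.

0x97

1-indexed offset 19 is 0-indexed offset 18.
U+0585 → 2-byte form D6 85 at offsets 0–1.
U+10347 → 4-byte form F0 90 8D 87 at offsets 2–5.
U+0B6E → 3-byte form E0 AD AE at offsets 6–8.
U+1112 → 3-byte form E1 84 92 at offsets 9–11.
U+07F1 → 2-byte form DF B1 at offsets 12–13.
U+05EA → 2-byte form D7 AA at offsets 14–15.
U+1F5FE → 4-byte form F0 9F 97 BE at offsets 16–19.
Offset 18 falls in char 7's range; it's byte 3 of F0 9F 97 BE = 0x97.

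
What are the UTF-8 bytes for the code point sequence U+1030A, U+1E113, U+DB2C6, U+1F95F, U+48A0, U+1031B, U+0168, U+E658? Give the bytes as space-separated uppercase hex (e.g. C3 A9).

U+1030A: 4-byte form → F0 90 8C 8A.
U+1E113: 4-byte form → F0 9E 84 93.
U+DB2C6: 4-byte form → F3 9B 8B 86.
U+1F95F: 4-byte form → F0 9F A5 9F.
U+48A0: 3-byte form → E4 A2 A0.
U+1031B: 4-byte form → F0 90 8C 9B.
U+0168: 2-byte form → C5 A8.
U+E658: 3-byte form → EE 99 98.
Concatenated (28 bytes): F0 90 8C 8A F0 9E 84 93 F3 9B 8B 86 F0 9F A5 9F E4 A2 A0 F0 90 8C 9B C5 A8 EE 99 98.

F0 90 8C 8A F0 9E 84 93 F3 9B 8B 86 F0 9F A5 9F E4 A2 A0 F0 90 8C 9B C5 A8 EE 99 98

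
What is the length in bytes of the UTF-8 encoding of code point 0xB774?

3

U+B774 = 0xB774. UTF-8 uses 1 byte below 0x80, 2 below 0x800, 3 below 0x10000, 4 up to 0x10FFFF. 0xB774 is in U+0800–U+FFFF → 3 bytes.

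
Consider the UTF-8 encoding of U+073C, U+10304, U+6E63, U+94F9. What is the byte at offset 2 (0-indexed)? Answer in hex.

U+073C → 2-byte form DC BC at offsets 0–1.
U+10304 → 4-byte form F0 90 8C 84 at offsets 2–5.
Offset 2 falls in char 2's range; it's byte 1 of F0 90 8C 84 = 0xF0.

0xF0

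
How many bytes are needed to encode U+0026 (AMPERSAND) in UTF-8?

1

U+0026 = 0x26. UTF-8 uses 1 byte below 0x80, 2 below 0x800, 3 below 0x10000, 4 up to 0x10FFFF. 0x26 is in U+0000–U+007F → 1 byte.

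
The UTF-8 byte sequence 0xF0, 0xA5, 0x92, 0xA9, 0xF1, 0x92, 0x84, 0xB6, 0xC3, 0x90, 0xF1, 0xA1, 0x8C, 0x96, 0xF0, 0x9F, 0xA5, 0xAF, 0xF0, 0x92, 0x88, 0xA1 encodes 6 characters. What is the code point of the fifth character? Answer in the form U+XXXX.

Offset 0: leading byte 0xF0 = 11110000 → 4-byte char #1 = F0 A5 92 A9.
Offset 4: leading byte 0xF1 = 11110001 → 4-byte char #2 = F1 92 84 B6.
Offset 8: leading byte 0xC3 = 11000011 → 2-byte char #3 = C3 90.
Offset 10: leading byte 0xF1 = 11110001 → 4-byte char #4 = F1 A1 8C 96.
Offset 14: leading byte 0xF0 = 11110000 → 4-byte char #5 = F0 9F A5 AF.
Leading byte 0xF0 = 11110000 matches 11110xxx → 4-byte sequence.
Byte 1: 0xF0 = 11110000, payload 000 (3 bits).
Byte 2: 0x9F = 10011111 (10xxxxxx ✓), payload 011111.
Byte 3: 0xA5 = 10100101 (10xxxxxx ✓), payload 100101.
Byte 4: 0xAF = 10101111 (10xxxxxx ✓), payload 101111.
Concatenate: 000011111100101101111 = 0x1F96F (21 bits → U+1F96F).

U+1F96F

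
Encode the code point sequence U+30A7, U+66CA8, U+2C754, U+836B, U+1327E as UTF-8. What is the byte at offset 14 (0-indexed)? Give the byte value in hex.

U+30A7 → 3-byte form E3 82 A7 at offsets 0–2.
U+66CA8 → 4-byte form F1 A6 B2 A8 at offsets 3–6.
U+2C754 → 4-byte form F0 AC 9D 94 at offsets 7–10.
U+836B → 3-byte form E8 8D AB at offsets 11–13.
U+1327E → 4-byte form F0 93 89 BE at offsets 14–17.
Offset 14 falls in char 5's range; it's byte 1 of F0 93 89 BE = 0xF0.

0xF0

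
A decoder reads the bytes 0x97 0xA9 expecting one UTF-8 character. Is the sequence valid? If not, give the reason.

invalid (continuation byte with no leading byte)

Byte 0x97 = 10010111 has the form 10xxxxxx — a continuation byte — but there is no preceding leading byte.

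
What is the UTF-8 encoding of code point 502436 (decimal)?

U+7AAA4 = 0x7AAA4 = 502436 decimal. In range U+10000–U+10FFFF → 4-byte form: 11110xxx 10xxxxxx 10xxxxxx 10xxxxxx.
Binary (21 bits): 001111010101010100100.
Split 3+6+6+6: 001 | 111010 | 101010 | 100100.
Byte 1: 11110001 = 0xF1.
Byte 2: 10111010 = 0xBA.
Byte 3: 10101010 = 0xAA.
Byte 4: 10100100 = 0xA4.

F1 BA AA A4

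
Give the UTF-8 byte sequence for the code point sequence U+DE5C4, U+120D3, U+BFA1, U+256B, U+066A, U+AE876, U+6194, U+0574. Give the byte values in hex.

U+DE5C4: 4-byte form → F3 9E 97 84.
U+120D3: 4-byte form → F0 92 83 93.
U+BFA1: 3-byte form → EB BE A1.
U+256B: 3-byte form → E2 95 AB.
U+066A: 2-byte form → D9 AA.
U+AE876: 4-byte form → F2 AE A1 B6.
U+6194: 3-byte form → E6 86 94.
U+0574: 2-byte form → D5 B4.
Concatenated (25 bytes): F3 9E 97 84 F0 92 83 93 EB BE A1 E2 95 AB D9 AA F2 AE A1 B6 E6 86 94 D5 B4.

F3 9E 97 84 F0 92 83 93 EB BE A1 E2 95 AB D9 AA F2 AE A1 B6 E6 86 94 D5 B4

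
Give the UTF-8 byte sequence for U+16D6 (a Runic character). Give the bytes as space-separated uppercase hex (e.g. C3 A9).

E1 9B 96

U+16D6 = 0x16D6 = 5846 decimal. In range U+0800–U+FFFF → 3-byte form: 1110xxxx 10xxxxxx 10xxxxxx.
Binary (16 bits): 0001011011010110.
Split 4+6+6: 0001 | 011011 | 010110.
Byte 1: 11100001 = 0xE1.
Byte 2: 10011011 = 0x9B.
Byte 3: 10010110 = 0x96.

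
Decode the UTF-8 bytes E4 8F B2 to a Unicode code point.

U+43F2

Leading byte 0xE4 = 11100100 matches 1110xxxx → 3-byte sequence.
Byte 1: 0xE4 = 11100100, payload 0100 (4 bits).
Byte 2: 0x8F = 10001111 (10xxxxxx ✓), payload 001111.
Byte 3: 0xB2 = 10110010 (10xxxxxx ✓), payload 110010.
Concatenate: 0100001111110010 = 0x43F2 (16 bits → U+43F2).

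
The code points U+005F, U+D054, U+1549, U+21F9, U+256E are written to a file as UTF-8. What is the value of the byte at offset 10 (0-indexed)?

0xE2

U+005F → 1-byte form 5F at offsets 0–0.
U+D054 → 3-byte form ED 81 94 at offsets 1–3.
U+1549 → 3-byte form E1 95 89 at offsets 4–6.
U+21F9 → 3-byte form E2 87 B9 at offsets 7–9.
U+256E → 3-byte form E2 95 AE at offsets 10–12.
Offset 10 falls in char 5's range; it's byte 1 of E2 95 AE = 0xE2.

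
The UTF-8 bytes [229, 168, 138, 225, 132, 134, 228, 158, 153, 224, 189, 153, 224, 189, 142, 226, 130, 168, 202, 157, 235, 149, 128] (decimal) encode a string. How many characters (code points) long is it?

Byte at offset 0: 0xE5 = 11100101 → 3-byte char (#1). Advance 3.
Byte at offset 3: 0xE1 = 11100001 → 3-byte char (#2). Advance 3.
Byte at offset 6: 0xE4 = 11100100 → 3-byte char (#3). Advance 3.
Byte at offset 9: 0xE0 = 11100000 → 3-byte char (#4). Advance 3.
Byte at offset 12: 0xE0 = 11100000 → 3-byte char (#5). Advance 3.
Byte at offset 15: 0xE2 = 11100010 → 3-byte char (#6). Advance 3.
Byte at offset 18: 0xCA = 11001010 → 2-byte char (#7). Advance 2.
Byte at offset 20: 0xEB = 11101011 → 3-byte char (#8). Advance 3.
Reached end at offset 23 after 8 code points.

8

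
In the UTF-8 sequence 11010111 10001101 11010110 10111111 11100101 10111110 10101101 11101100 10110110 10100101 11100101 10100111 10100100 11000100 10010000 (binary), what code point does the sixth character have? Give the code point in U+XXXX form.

U+0110

Offset 0: leading byte 0xD7 = 11010111 → 2-byte char #1 = D7 8D.
Offset 2: leading byte 0xD6 = 11010110 → 2-byte char #2 = D6 BF.
Offset 4: leading byte 0xE5 = 11100101 → 3-byte char #3 = E5 BE AD.
Offset 7: leading byte 0xEC = 11101100 → 3-byte char #4 = EC B6 A5.
Offset 10: leading byte 0xE5 = 11100101 → 3-byte char #5 = E5 A7 A4.
Offset 13: leading byte 0xC4 = 11000100 → 2-byte char #6 = C4 90.
Leading byte 0xC4 = 11000100 matches 110xxxxx → 2-byte sequence.
Byte 1: 0xC4 = 11000100, payload 00100 (5 bits).
Byte 2: 0x90 = 10010000 (10xxxxxx ✓), payload 010000.
Concatenate: 00100010000 = 0x110 (11 bits → U+0110).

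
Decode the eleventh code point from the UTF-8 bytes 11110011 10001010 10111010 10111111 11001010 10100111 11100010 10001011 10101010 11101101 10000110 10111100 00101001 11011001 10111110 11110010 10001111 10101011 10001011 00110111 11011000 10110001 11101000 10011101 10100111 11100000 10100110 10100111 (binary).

Offset 0: leading byte 0xF3 = 11110011 → 4-byte char #1 = F3 8A BA BF.
Offset 4: leading byte 0xCA = 11001010 → 2-byte char #2 = CA A7.
Offset 6: leading byte 0xE2 = 11100010 → 3-byte char #3 = E2 8B AA.
Offset 9: leading byte 0xED = 11101101 → 3-byte char #4 = ED 86 BC.
Offset 12: leading byte 0x29 = 00101001 → 1-byte char #5 = 29.
Offset 13: leading byte 0xD9 = 11011001 → 2-byte char #6 = D9 BE.
Offset 15: leading byte 0xF2 = 11110010 → 4-byte char #7 = F2 8F AB 8B.
Offset 19: leading byte 0x37 = 00110111 → 1-byte char #8 = 37.
Offset 20: leading byte 0xD8 = 11011000 → 2-byte char #9 = D8 B1.
Offset 22: leading byte 0xE8 = 11101000 → 3-byte char #10 = E8 9D A7.
Offset 25: leading byte 0xE0 = 11100000 → 3-byte char #11 = E0 A6 A7.
Leading byte 0xE0 = 11100000 matches 1110xxxx → 3-byte sequence.
Byte 1: 0xE0 = 11100000, payload 0000 (4 bits).
Byte 2: 0xA6 = 10100110 (10xxxxxx ✓), payload 100110.
Byte 3: 0xA7 = 10100111 (10xxxxxx ✓), payload 100111.
Concatenate: 0000100110100111 = 0x9A7 (16 bits → U+09A7).

U+09A7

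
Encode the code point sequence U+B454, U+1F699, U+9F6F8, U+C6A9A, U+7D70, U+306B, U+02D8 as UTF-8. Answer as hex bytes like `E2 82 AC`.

U+B454: 3-byte form → EB 91 94.
U+1F699: 4-byte form → F0 9F 9A 99.
U+9F6F8: 4-byte form → F2 9F 9B B8.
U+C6A9A: 4-byte form → F3 86 AA 9A.
U+7D70: 3-byte form → E7 B5 B0.
U+306B: 3-byte form → E3 81 AB.
U+02D8: 2-byte form → CB 98.
Concatenated (23 bytes): EB 91 94 F0 9F 9A 99 F2 9F 9B B8 F3 86 AA 9A E7 B5 B0 E3 81 AB CB 98.

EB 91 94 F0 9F 9A 99 F2 9F 9B B8 F3 86 AA 9A E7 B5 B0 E3 81 AB CB 98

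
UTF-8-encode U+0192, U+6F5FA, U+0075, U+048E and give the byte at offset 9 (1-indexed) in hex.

1-indexed offset 9 is 0-indexed offset 8.
U+0192 → 2-byte form C6 92 at offsets 0–1.
U+6F5FA → 4-byte form F1 AF 97 BA at offsets 2–5.
U+0075 → 1-byte form 75 at offsets 6–6.
U+048E → 2-byte form D2 8E at offsets 7–8.
Offset 8 falls in char 4's range; it's byte 2 of D2 8E = 0x8E.

0x8E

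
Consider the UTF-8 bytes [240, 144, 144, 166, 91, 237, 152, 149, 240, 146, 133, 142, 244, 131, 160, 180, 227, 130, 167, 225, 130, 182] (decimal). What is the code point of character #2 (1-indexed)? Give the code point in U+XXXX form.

Offset 0: leading byte 0xF0 = 11110000 → 4-byte char #1 = F0 90 90 A6.
Offset 4: leading byte 0x5B = 01011011 → 1-byte char #2 = 5B.
Leading byte 0x5B = 01011011 matches 0xxxxxxx → 1-byte sequence.
Byte 1: 0x5B = 01011011, payload 1011011 (7 bits).
Concatenate: 1011011 = 0x5B (7 bits → U+005B).

U+005B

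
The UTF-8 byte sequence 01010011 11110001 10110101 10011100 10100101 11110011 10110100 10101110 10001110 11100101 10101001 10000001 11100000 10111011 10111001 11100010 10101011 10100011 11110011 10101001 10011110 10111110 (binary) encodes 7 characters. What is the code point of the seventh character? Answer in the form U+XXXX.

U+E97BE

Offset 0: leading byte 0x53 = 01010011 → 1-byte char #1 = 53.
Offset 1: leading byte 0xF1 = 11110001 → 4-byte char #2 = F1 B5 9C A5.
Offset 5: leading byte 0xF3 = 11110011 → 4-byte char #3 = F3 B4 AE 8E.
Offset 9: leading byte 0xE5 = 11100101 → 3-byte char #4 = E5 A9 81.
Offset 12: leading byte 0xE0 = 11100000 → 3-byte char #5 = E0 BB B9.
Offset 15: leading byte 0xE2 = 11100010 → 3-byte char #6 = E2 AB A3.
Offset 18: leading byte 0xF3 = 11110011 → 4-byte char #7 = F3 A9 9E BE.
Leading byte 0xF3 = 11110011 matches 11110xxx → 4-byte sequence.
Byte 1: 0xF3 = 11110011, payload 011 (3 bits).
Byte 2: 0xA9 = 10101001 (10xxxxxx ✓), payload 101001.
Byte 3: 0x9E = 10011110 (10xxxxxx ✓), payload 011110.
Byte 4: 0xBE = 10111110 (10xxxxxx ✓), payload 111110.
Concatenate: 011101001011110111110 = 0xE97BE (21 bits → U+E97BE).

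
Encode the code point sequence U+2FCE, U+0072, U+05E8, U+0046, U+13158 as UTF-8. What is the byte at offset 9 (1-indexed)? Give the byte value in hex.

1-indexed offset 9 is 0-indexed offset 8.
U+2FCE → 3-byte form E2 BF 8E at offsets 0–2.
U+0072 → 1-byte form 72 at offsets 3–3.
U+05E8 → 2-byte form D7 A8 at offsets 4–5.
U+0046 → 1-byte form 46 at offsets 6–6.
U+13158 → 4-byte form F0 93 85 98 at offsets 7–10.
Offset 8 falls in char 5's range; it's byte 2 of F0 93 85 98 = 0x93.

0x93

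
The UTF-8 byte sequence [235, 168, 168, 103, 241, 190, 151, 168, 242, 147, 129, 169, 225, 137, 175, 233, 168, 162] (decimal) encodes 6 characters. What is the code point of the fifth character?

U+126F

Offset 0: leading byte 0xEB = 11101011 → 3-byte char #1 = EB A8 A8.
Offset 3: leading byte 0x67 = 01100111 → 1-byte char #2 = 67.
Offset 4: leading byte 0xF1 = 11110001 → 4-byte char #3 = F1 BE 97 A8.
Offset 8: leading byte 0xF2 = 11110010 → 4-byte char #4 = F2 93 81 A9.
Offset 12: leading byte 0xE1 = 11100001 → 3-byte char #5 = E1 89 AF.
Leading byte 0xE1 = 11100001 matches 1110xxxx → 3-byte sequence.
Byte 1: 0xE1 = 11100001, payload 0001 (4 bits).
Byte 2: 0x89 = 10001001 (10xxxxxx ✓), payload 001001.
Byte 3: 0xAF = 10101111 (10xxxxxx ✓), payload 101111.
Concatenate: 0001001001101111 = 0x126F (16 bits → U+126F).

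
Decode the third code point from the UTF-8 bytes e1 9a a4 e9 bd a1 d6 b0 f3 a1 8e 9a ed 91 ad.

Offset 0: leading byte 0xE1 = 11100001 → 3-byte char #1 = E1 9A A4.
Offset 3: leading byte 0xE9 = 11101001 → 3-byte char #2 = E9 BD A1.
Offset 6: leading byte 0xD6 = 11010110 → 2-byte char #3 = D6 B0.
Leading byte 0xD6 = 11010110 matches 110xxxxx → 2-byte sequence.
Byte 1: 0xD6 = 11010110, payload 10110 (5 bits).
Byte 2: 0xB0 = 10110000 (10xxxxxx ✓), payload 110000.
Concatenate: 10110110000 = 0x5B0 (11 bits → U+05B0).

U+05B0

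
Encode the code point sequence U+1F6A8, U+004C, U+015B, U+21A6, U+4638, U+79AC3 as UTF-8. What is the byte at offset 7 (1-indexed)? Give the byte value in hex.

0x9B

1-indexed offset 7 is 0-indexed offset 6.
U+1F6A8 → 4-byte form F0 9F 9A A8 at offsets 0–3.
U+004C → 1-byte form 4C at offsets 4–4.
U+015B → 2-byte form C5 9B at offsets 5–6.
Offset 6 falls in char 3's range; it's byte 2 of C5 9B = 0x9B.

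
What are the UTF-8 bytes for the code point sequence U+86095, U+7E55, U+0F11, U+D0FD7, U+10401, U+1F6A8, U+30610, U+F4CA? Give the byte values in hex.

U+86095: 4-byte form → F2 86 82 95.
U+7E55: 3-byte form → E7 B9 95.
U+0F11: 3-byte form → E0 BC 91.
U+D0FD7: 4-byte form → F3 90 BF 97.
U+10401: 4-byte form → F0 90 90 81.
U+1F6A8: 4-byte form → F0 9F 9A A8.
U+30610: 4-byte form → F0 B0 98 90.
U+F4CA: 3-byte form → EF 93 8A.
Concatenated (29 bytes): F2 86 82 95 E7 B9 95 E0 BC 91 F3 90 BF 97 F0 90 90 81 F0 9F 9A A8 F0 B0 98 90 EF 93 8A.

F2 86 82 95 E7 B9 95 E0 BC 91 F3 90 BF 97 F0 90 90 81 F0 9F 9A A8 F0 B0 98 90 EF 93 8A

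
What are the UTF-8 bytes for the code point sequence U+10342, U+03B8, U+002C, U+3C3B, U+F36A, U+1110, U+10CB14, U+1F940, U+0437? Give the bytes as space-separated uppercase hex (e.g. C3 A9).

U+10342: 4-byte form → F0 90 8D 82.
U+03B8: 2-byte form → CE B8.
U+002C: 1-byte form → 2C.
U+3C3B: 3-byte form → E3 B0 BB.
U+F36A: 3-byte form → EF 8D AA.
U+1110: 3-byte form → E1 84 90.
U+10CB14: 4-byte form → F4 8C AC 94.
U+1F940: 4-byte form → F0 9F A5 80.
U+0437: 2-byte form → D0 B7.
Concatenated (26 bytes): F0 90 8D 82 CE B8 2C E3 B0 BB EF 8D AA E1 84 90 F4 8C AC 94 F0 9F A5 80 D0 B7.

F0 90 8D 82 CE B8 2C E3 B0 BB EF 8D AA E1 84 90 F4 8C AC 94 F0 9F A5 80 D0 B7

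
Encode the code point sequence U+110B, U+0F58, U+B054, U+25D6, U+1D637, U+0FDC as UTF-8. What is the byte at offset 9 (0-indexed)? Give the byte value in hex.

U+110B → 3-byte form E1 84 8B at offsets 0–2.
U+0F58 → 3-byte form E0 BD 98 at offsets 3–5.
U+B054 → 3-byte form EB 81 94 at offsets 6–8.
U+25D6 → 3-byte form E2 97 96 at offsets 9–11.
Offset 9 falls in char 4's range; it's byte 1 of E2 97 96 = 0xE2.

0xE2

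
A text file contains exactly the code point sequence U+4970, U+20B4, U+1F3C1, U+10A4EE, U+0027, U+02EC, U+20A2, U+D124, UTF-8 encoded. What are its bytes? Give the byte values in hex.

U+4970: 3-byte form → E4 A5 B0.
U+20B4: 3-byte form → E2 82 B4.
U+1F3C1: 4-byte form → F0 9F 8F 81.
U+10A4EE: 4-byte form → F4 8A 93 AE.
U+0027: 1-byte form → 27.
U+02EC: 2-byte form → CB AC.
U+20A2: 3-byte form → E2 82 A2.
U+D124: 3-byte form → ED 84 A4.
Concatenated (23 bytes): E4 A5 B0 E2 82 B4 F0 9F 8F 81 F4 8A 93 AE 27 CB AC E2 82 A2 ED 84 A4.

E4 A5 B0 E2 82 B4 F0 9F 8F 81 F4 8A 93 AE 27 CB AC E2 82 A2 ED 84 A4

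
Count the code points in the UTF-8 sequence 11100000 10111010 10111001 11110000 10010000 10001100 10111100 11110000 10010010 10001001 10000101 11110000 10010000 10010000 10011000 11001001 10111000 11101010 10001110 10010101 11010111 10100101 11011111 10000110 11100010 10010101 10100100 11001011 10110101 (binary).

10

Byte at offset 0: 0xE0 = 11100000 → 3-byte char (#1). Advance 3.
Byte at offset 3: 0xF0 = 11110000 → 4-byte char (#2). Advance 4.
Byte at offset 7: 0xF0 = 11110000 → 4-byte char (#3). Advance 4.
Byte at offset 11: 0xF0 = 11110000 → 4-byte char (#4). Advance 4.
Byte at offset 15: 0xC9 = 11001001 → 2-byte char (#5). Advance 2.
Byte at offset 17: 0xEA = 11101010 → 3-byte char (#6). Advance 3.
Byte at offset 20: 0xD7 = 11010111 → 2-byte char (#7). Advance 2.
Byte at offset 22: 0xDF = 11011111 → 2-byte char (#8). Advance 2.
Byte at offset 24: 0xE2 = 11100010 → 3-byte char (#9). Advance 3.
Byte at offset 27: 0xCB = 11001011 → 2-byte char (#10). Advance 2.
Reached end at offset 29 after 10 code points.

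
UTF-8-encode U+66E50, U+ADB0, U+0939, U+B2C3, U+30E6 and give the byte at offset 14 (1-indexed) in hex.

0xE3

1-indexed offset 14 is 0-indexed offset 13.
U+66E50 → 4-byte form F1 A6 B9 90 at offsets 0–3.
U+ADB0 → 3-byte form EA B6 B0 at offsets 4–6.
U+0939 → 3-byte form E0 A4 B9 at offsets 7–9.
U+B2C3 → 3-byte form EB 8B 83 at offsets 10–12.
U+30E6 → 3-byte form E3 83 A6 at offsets 13–15.
Offset 13 falls in char 5's range; it's byte 1 of E3 83 A6 = 0xE3.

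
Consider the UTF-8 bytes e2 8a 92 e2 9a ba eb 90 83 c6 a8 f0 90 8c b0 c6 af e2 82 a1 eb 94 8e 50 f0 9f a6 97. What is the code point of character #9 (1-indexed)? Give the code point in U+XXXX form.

U+0050

Offset 0: leading byte 0xE2 = 11100010 → 3-byte char #1 = E2 8A 92.
Offset 3: leading byte 0xE2 = 11100010 → 3-byte char #2 = E2 9A BA.
Offset 6: leading byte 0xEB = 11101011 → 3-byte char #3 = EB 90 83.
Offset 9: leading byte 0xC6 = 11000110 → 2-byte char #4 = C6 A8.
Offset 11: leading byte 0xF0 = 11110000 → 4-byte char #5 = F0 90 8C B0.
Offset 15: leading byte 0xC6 = 11000110 → 2-byte char #6 = C6 AF.
Offset 17: leading byte 0xE2 = 11100010 → 3-byte char #7 = E2 82 A1.
Offset 20: leading byte 0xEB = 11101011 → 3-byte char #8 = EB 94 8E.
Offset 23: leading byte 0x50 = 01010000 → 1-byte char #9 = 50.
Leading byte 0x50 = 01010000 matches 0xxxxxxx → 1-byte sequence.
Byte 1: 0x50 = 01010000, payload 1010000 (7 bits).
Concatenate: 1010000 = 0x50 (7 bits → U+0050).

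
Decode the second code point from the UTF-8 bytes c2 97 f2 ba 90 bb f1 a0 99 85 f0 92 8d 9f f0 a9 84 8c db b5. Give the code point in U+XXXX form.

Offset 0: leading byte 0xC2 = 11000010 → 2-byte char #1 = C2 97.
Offset 2: leading byte 0xF2 = 11110010 → 4-byte char #2 = F2 BA 90 BB.
Leading byte 0xF2 = 11110010 matches 11110xxx → 4-byte sequence.
Byte 1: 0xF2 = 11110010, payload 010 (3 bits).
Byte 2: 0xBA = 10111010 (10xxxxxx ✓), payload 111010.
Byte 3: 0x90 = 10010000 (10xxxxxx ✓), payload 010000.
Byte 4: 0xBB = 10111011 (10xxxxxx ✓), payload 111011.
Concatenate: 010111010010000111011 = 0xBA43B (21 bits → U+BA43B).

U+BA43B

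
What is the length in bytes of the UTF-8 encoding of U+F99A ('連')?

U+F99A = 0xF99A. UTF-8 uses 1 byte below 0x80, 2 below 0x800, 3 below 0x10000, 4 up to 0x10FFFF. 0xF99A is in U+0800–U+FFFF → 3 bytes.

3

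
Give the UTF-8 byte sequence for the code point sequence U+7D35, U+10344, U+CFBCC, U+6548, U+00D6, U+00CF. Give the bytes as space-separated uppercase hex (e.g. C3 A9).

E7 B4 B5 F0 90 8D 84 F3 8F AF 8C E6 95 88 C3 96 C3 8F

U+7D35: 3-byte form → E7 B4 B5.
U+10344: 4-byte form → F0 90 8D 84.
U+CFBCC: 4-byte form → F3 8F AF 8C.
U+6548: 3-byte form → E6 95 88.
U+00D6: 2-byte form → C3 96.
U+00CF: 2-byte form → C3 8F.
Concatenated (18 bytes): E7 B4 B5 F0 90 8D 84 F3 8F AF 8C E6 95 88 C3 96 C3 8F.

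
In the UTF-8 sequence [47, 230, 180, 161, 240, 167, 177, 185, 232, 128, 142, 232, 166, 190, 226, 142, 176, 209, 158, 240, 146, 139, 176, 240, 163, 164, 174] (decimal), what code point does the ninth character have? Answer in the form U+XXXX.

U+2392E

Offset 0: leading byte 0x2F = 00101111 → 1-byte char #1 = 2F.
Offset 1: leading byte 0xE6 = 11100110 → 3-byte char #2 = E6 B4 A1.
Offset 4: leading byte 0xF0 = 11110000 → 4-byte char #3 = F0 A7 B1 B9.
Offset 8: leading byte 0xE8 = 11101000 → 3-byte char #4 = E8 80 8E.
Offset 11: leading byte 0xE8 = 11101000 → 3-byte char #5 = E8 A6 BE.
Offset 14: leading byte 0xE2 = 11100010 → 3-byte char #6 = E2 8E B0.
Offset 17: leading byte 0xD1 = 11010001 → 2-byte char #7 = D1 9E.
Offset 19: leading byte 0xF0 = 11110000 → 4-byte char #8 = F0 92 8B B0.
Offset 23: leading byte 0xF0 = 11110000 → 4-byte char #9 = F0 A3 A4 AE.
Leading byte 0xF0 = 11110000 matches 11110xxx → 4-byte sequence.
Byte 1: 0xF0 = 11110000, payload 000 (3 bits).
Byte 2: 0xA3 = 10100011 (10xxxxxx ✓), payload 100011.
Byte 3: 0xA4 = 10100100 (10xxxxxx ✓), payload 100100.
Byte 4: 0xAE = 10101110 (10xxxxxx ✓), payload 101110.
Concatenate: 000100011100100101110 = 0x2392E (21 bits → U+2392E).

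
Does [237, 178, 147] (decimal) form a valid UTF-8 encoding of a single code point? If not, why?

invalid (encodes a surrogate (U+D800–U+DFFF))

Structurally a 3-byte sequence; payload = 0xDC93.
But 0xDC93 is in U+D800–U+DFFF, the surrogate range. Surrogates are not Unicode scalar values and are forbidden in UTF-8.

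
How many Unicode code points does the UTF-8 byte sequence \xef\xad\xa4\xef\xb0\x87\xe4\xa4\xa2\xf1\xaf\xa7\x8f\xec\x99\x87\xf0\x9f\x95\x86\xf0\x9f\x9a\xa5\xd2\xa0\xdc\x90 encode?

9

Byte at offset 0: 0xEF = 11101111 → 3-byte char (#1). Advance 3.
Byte at offset 3: 0xEF = 11101111 → 3-byte char (#2). Advance 3.
Byte at offset 6: 0xE4 = 11100100 → 3-byte char (#3). Advance 3.
Byte at offset 9: 0xF1 = 11110001 → 4-byte char (#4). Advance 4.
Byte at offset 13: 0xEC = 11101100 → 3-byte char (#5). Advance 3.
Byte at offset 16: 0xF0 = 11110000 → 4-byte char (#6). Advance 4.
Byte at offset 20: 0xF0 = 11110000 → 4-byte char (#7). Advance 4.
Byte at offset 24: 0xD2 = 11010010 → 2-byte char (#8). Advance 2.
Byte at offset 26: 0xDC = 11011100 → 2-byte char (#9). Advance 2.
Reached end at offset 28 after 9 code points.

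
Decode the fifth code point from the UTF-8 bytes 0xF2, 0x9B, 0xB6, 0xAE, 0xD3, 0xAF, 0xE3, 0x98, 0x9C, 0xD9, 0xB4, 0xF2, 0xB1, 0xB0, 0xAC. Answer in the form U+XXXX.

U+B1C2C

Offset 0: leading byte 0xF2 = 11110010 → 4-byte char #1 = F2 9B B6 AE.
Offset 4: leading byte 0xD3 = 11010011 → 2-byte char #2 = D3 AF.
Offset 6: leading byte 0xE3 = 11100011 → 3-byte char #3 = E3 98 9C.
Offset 9: leading byte 0xD9 = 11011001 → 2-byte char #4 = D9 B4.
Offset 11: leading byte 0xF2 = 11110010 → 4-byte char #5 = F2 B1 B0 AC.
Leading byte 0xF2 = 11110010 matches 11110xxx → 4-byte sequence.
Byte 1: 0xF2 = 11110010, payload 010 (3 bits).
Byte 2: 0xB1 = 10110001 (10xxxxxx ✓), payload 110001.
Byte 3: 0xB0 = 10110000 (10xxxxxx ✓), payload 110000.
Byte 4: 0xAC = 10101100 (10xxxxxx ✓), payload 101100.
Concatenate: 010110001110000101100 = 0xB1C2C (21 bits → U+B1C2C).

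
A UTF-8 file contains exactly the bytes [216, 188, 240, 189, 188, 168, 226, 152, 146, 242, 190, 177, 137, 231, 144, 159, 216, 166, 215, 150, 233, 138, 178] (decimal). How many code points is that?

8

Byte at offset 0: 0xD8 = 11011000 → 2-byte char (#1). Advance 2.
Byte at offset 2: 0xF0 = 11110000 → 4-byte char (#2). Advance 4.
Byte at offset 6: 0xE2 = 11100010 → 3-byte char (#3). Advance 3.
Byte at offset 9: 0xF2 = 11110010 → 4-byte char (#4). Advance 4.
Byte at offset 13: 0xE7 = 11100111 → 3-byte char (#5). Advance 3.
Byte at offset 16: 0xD8 = 11011000 → 2-byte char (#6). Advance 2.
Byte at offset 18: 0xD7 = 11010111 → 2-byte char (#7). Advance 2.
Byte at offset 20: 0xE9 = 11101001 → 3-byte char (#8). Advance 3.
Reached end at offset 23 after 8 code points.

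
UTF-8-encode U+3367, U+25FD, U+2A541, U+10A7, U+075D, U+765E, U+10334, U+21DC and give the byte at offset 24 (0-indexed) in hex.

U+3367 → 3-byte form E3 8D A7 at offsets 0–2.
U+25FD → 3-byte form E2 97 BD at offsets 3–5.
U+2A541 → 4-byte form F0 AA 95 81 at offsets 6–9.
U+10A7 → 3-byte form E1 82 A7 at offsets 10–12.
U+075D → 2-byte form DD 9D at offsets 13–14.
U+765E → 3-byte form E7 99 9E at offsets 15–17.
U+10334 → 4-byte form F0 90 8C B4 at offsets 18–21.
U+21DC → 3-byte form E2 87 9C at offsets 22–24.
Offset 24 falls in char 8's range; it's byte 3 of E2 87 9C = 0x9C.

0x9C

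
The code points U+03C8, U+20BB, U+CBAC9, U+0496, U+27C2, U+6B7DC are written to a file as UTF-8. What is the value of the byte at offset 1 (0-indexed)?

U+03C8 → 2-byte form CF 88 at offsets 0–1.
Offset 1 falls in char 1's range; it's byte 2 of CF 88 = 0x88.

0x88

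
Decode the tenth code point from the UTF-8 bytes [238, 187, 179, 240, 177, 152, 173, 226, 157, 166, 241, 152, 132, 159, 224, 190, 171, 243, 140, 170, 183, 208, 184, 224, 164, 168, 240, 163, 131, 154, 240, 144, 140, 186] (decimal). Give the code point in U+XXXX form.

U+1033A

Offset 0: leading byte 0xEE = 11101110 → 3-byte char #1 = EE BB B3.
Offset 3: leading byte 0xF0 = 11110000 → 4-byte char #2 = F0 B1 98 AD.
Offset 7: leading byte 0xE2 = 11100010 → 3-byte char #3 = E2 9D A6.
Offset 10: leading byte 0xF1 = 11110001 → 4-byte char #4 = F1 98 84 9F.
Offset 14: leading byte 0xE0 = 11100000 → 3-byte char #5 = E0 BE AB.
Offset 17: leading byte 0xF3 = 11110011 → 4-byte char #6 = F3 8C AA B7.
Offset 21: leading byte 0xD0 = 11010000 → 2-byte char #7 = D0 B8.
Offset 23: leading byte 0xE0 = 11100000 → 3-byte char #8 = E0 A4 A8.
Offset 26: leading byte 0xF0 = 11110000 → 4-byte char #9 = F0 A3 83 9A.
Offset 30: leading byte 0xF0 = 11110000 → 4-byte char #10 = F0 90 8C BA.
Leading byte 0xF0 = 11110000 matches 11110xxx → 4-byte sequence.
Byte 1: 0xF0 = 11110000, payload 000 (3 bits).
Byte 2: 0x90 = 10010000 (10xxxxxx ✓), payload 010000.
Byte 3: 0x8C = 10001100 (10xxxxxx ✓), payload 001100.
Byte 4: 0xBA = 10111010 (10xxxxxx ✓), payload 111010.
Concatenate: 000010000001100111010 = 0x1033A (21 bits → U+1033A).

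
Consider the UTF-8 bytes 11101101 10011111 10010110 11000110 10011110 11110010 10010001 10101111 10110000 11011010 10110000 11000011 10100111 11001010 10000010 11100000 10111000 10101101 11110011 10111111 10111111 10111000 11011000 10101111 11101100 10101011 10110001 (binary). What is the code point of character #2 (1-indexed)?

Offset 0: leading byte 0xED = 11101101 → 3-byte char #1 = ED 9F 96.
Offset 3: leading byte 0xC6 = 11000110 → 2-byte char #2 = C6 9E.
Leading byte 0xC6 = 11000110 matches 110xxxxx → 2-byte sequence.
Byte 1: 0xC6 = 11000110, payload 00110 (5 bits).
Byte 2: 0x9E = 10011110 (10xxxxxx ✓), payload 011110.
Concatenate: 00110011110 = 0x19E (11 bits → U+019E).

U+019E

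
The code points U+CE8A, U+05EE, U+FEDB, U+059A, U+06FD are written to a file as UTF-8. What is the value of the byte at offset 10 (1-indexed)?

1-indexed offset 10 is 0-indexed offset 9.
U+CE8A → 3-byte form EC BA 8A at offsets 0–2.
U+05EE → 2-byte form D7 AE at offsets 3–4.
U+FEDB → 3-byte form EF BB 9B at offsets 5–7.
U+059A → 2-byte form D6 9A at offsets 8–9.
Offset 9 falls in char 4's range; it's byte 2 of D6 9A = 0x9A.

0x9A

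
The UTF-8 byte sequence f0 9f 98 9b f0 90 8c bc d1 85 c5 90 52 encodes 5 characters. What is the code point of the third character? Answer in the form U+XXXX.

U+0445

Offset 0: leading byte 0xF0 = 11110000 → 4-byte char #1 = F0 9F 98 9B.
Offset 4: leading byte 0xF0 = 11110000 → 4-byte char #2 = F0 90 8C BC.
Offset 8: leading byte 0xD1 = 11010001 → 2-byte char #3 = D1 85.
Leading byte 0xD1 = 11010001 matches 110xxxxx → 2-byte sequence.
Byte 1: 0xD1 = 11010001, payload 10001 (5 bits).
Byte 2: 0x85 = 10000101 (10xxxxxx ✓), payload 000101.
Concatenate: 10001000101 = 0x445 (11 bits → U+0445).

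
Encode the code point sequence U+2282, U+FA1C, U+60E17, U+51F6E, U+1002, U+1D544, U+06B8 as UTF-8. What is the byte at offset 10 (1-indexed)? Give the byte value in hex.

0x97

1-indexed offset 10 is 0-indexed offset 9.
U+2282 → 3-byte form E2 8A 82 at offsets 0–2.
U+FA1C → 3-byte form EF A8 9C at offsets 3–5.
U+60E17 → 4-byte form F1 A0 B8 97 at offsets 6–9.
Offset 9 falls in char 3's range; it's byte 4 of F1 A0 B8 97 = 0x97.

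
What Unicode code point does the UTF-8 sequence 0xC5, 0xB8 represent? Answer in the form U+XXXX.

U+0178

Leading byte 0xC5 = 11000101 matches 110xxxxx → 2-byte sequence.
Byte 1: 0xC5 = 11000101, payload 00101 (5 bits).
Byte 2: 0xB8 = 10111000 (10xxxxxx ✓), payload 111000.
Concatenate: 00101111000 = 0x178 (11 bits → U+0178).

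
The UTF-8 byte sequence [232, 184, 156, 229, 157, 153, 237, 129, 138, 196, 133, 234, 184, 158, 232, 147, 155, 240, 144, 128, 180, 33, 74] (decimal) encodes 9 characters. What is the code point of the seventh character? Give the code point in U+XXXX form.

U+10034

Offset 0: leading byte 0xE8 = 11101000 → 3-byte char #1 = E8 B8 9C.
Offset 3: leading byte 0xE5 = 11100101 → 3-byte char #2 = E5 9D 99.
Offset 6: leading byte 0xED = 11101101 → 3-byte char #3 = ED 81 8A.
Offset 9: leading byte 0xC4 = 11000100 → 2-byte char #4 = C4 85.
Offset 11: leading byte 0xEA = 11101010 → 3-byte char #5 = EA B8 9E.
Offset 14: leading byte 0xE8 = 11101000 → 3-byte char #6 = E8 93 9B.
Offset 17: leading byte 0xF0 = 11110000 → 4-byte char #7 = F0 90 80 B4.
Leading byte 0xF0 = 11110000 matches 11110xxx → 4-byte sequence.
Byte 1: 0xF0 = 11110000, payload 000 (3 bits).
Byte 2: 0x90 = 10010000 (10xxxxxx ✓), payload 010000.
Byte 3: 0x80 = 10000000 (10xxxxxx ✓), payload 000000.
Byte 4: 0xB4 = 10110100 (10xxxxxx ✓), payload 110100.
Concatenate: 000010000000000110100 = 0x10034 (21 bits → U+10034).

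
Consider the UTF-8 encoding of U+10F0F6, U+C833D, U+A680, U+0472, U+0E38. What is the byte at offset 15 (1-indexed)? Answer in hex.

0xB8

1-indexed offset 15 is 0-indexed offset 14.
U+10F0F6 → 4-byte form F4 8F 83 B6 at offsets 0–3.
U+C833D → 4-byte form F3 88 8C BD at offsets 4–7.
U+A680 → 3-byte form EA 9A 80 at offsets 8–10.
U+0472 → 2-byte form D1 B2 at offsets 11–12.
U+0E38 → 3-byte form E0 B8 B8 at offsets 13–15.
Offset 14 falls in char 5's range; it's byte 2 of E0 B8 B8 = 0xB8.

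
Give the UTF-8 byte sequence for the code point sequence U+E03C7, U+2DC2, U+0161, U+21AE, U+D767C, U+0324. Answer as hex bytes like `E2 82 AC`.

F3 A0 8F 87 E2 B7 82 C5 A1 E2 86 AE F3 97 99 BC CC A4

U+E03C7: 4-byte form → F3 A0 8F 87.
U+2DC2: 3-byte form → E2 B7 82.
U+0161: 2-byte form → C5 A1.
U+21AE: 3-byte form → E2 86 AE.
U+D767C: 4-byte form → F3 97 99 BC.
U+0324: 2-byte form → CC A4.
Concatenated (18 bytes): F3 A0 8F 87 E2 B7 82 C5 A1 E2 86 AE F3 97 99 BC CC A4.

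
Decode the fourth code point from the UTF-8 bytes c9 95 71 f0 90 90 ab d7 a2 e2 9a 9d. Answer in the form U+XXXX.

Offset 0: leading byte 0xC9 = 11001001 → 2-byte char #1 = C9 95.
Offset 2: leading byte 0x71 = 01110001 → 1-byte char #2 = 71.
Offset 3: leading byte 0xF0 = 11110000 → 4-byte char #3 = F0 90 90 AB.
Offset 7: leading byte 0xD7 = 11010111 → 2-byte char #4 = D7 A2.
Leading byte 0xD7 = 11010111 matches 110xxxxx → 2-byte sequence.
Byte 1: 0xD7 = 11010111, payload 10111 (5 bits).
Byte 2: 0xA2 = 10100010 (10xxxxxx ✓), payload 100010.
Concatenate: 10111100010 = 0x5E2 (11 bits → U+05E2).

U+05E2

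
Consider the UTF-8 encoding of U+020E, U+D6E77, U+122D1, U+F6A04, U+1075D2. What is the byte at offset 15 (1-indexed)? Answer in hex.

1-indexed offset 15 is 0-indexed offset 14.
U+020E → 2-byte form C8 8E at offsets 0–1.
U+D6E77 → 4-byte form F3 96 B9 B7 at offsets 2–5.
U+122D1 → 4-byte form F0 92 8B 91 at offsets 6–9.
U+F6A04 → 4-byte form F3 B6 A8 84 at offsets 10–13.
U+1075D2 → 4-byte form F4 87 97 92 at offsets 14–17.
Offset 14 falls in char 5's range; it's byte 1 of F4 87 97 92 = 0xF4.

0xF4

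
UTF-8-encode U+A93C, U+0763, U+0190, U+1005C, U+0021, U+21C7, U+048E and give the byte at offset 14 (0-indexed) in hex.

0x87

U+A93C → 3-byte form EA A4 BC at offsets 0–2.
U+0763 → 2-byte form DD A3 at offsets 3–4.
U+0190 → 2-byte form C6 90 at offsets 5–6.
U+1005C → 4-byte form F0 90 81 9C at offsets 7–10.
U+0021 → 1-byte form 21 at offsets 11–11.
U+21C7 → 3-byte form E2 87 87 at offsets 12–14.
Offset 14 falls in char 6's range; it's byte 3 of E2 87 87 = 0x87.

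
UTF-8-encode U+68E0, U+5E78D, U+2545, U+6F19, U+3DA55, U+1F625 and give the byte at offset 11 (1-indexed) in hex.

1-indexed offset 11 is 0-indexed offset 10.
U+68E0 → 3-byte form E6 A3 A0 at offsets 0–2.
U+5E78D → 4-byte form F1 9E 9E 8D at offsets 3–6.
U+2545 → 3-byte form E2 95 85 at offsets 7–9.
U+6F19 → 3-byte form E6 BC 99 at offsets 10–12.
Offset 10 falls in char 4's range; it's byte 1 of E6 BC 99 = 0xE6.

0xE6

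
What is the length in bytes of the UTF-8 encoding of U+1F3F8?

U+1F3F8 = 0x1F3F8. UTF-8 uses 1 byte below 0x80, 2 below 0x800, 3 below 0x10000, 4 up to 0x10FFFF. 0x1F3F8 is in U+10000–U+10FFFF → 4 bytes.

4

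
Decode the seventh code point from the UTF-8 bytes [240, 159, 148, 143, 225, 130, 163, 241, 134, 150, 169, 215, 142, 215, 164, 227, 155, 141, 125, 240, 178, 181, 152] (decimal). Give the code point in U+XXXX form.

U+007D

Offset 0: leading byte 0xF0 = 11110000 → 4-byte char #1 = F0 9F 94 8F.
Offset 4: leading byte 0xE1 = 11100001 → 3-byte char #2 = E1 82 A3.
Offset 7: leading byte 0xF1 = 11110001 → 4-byte char #3 = F1 86 96 A9.
Offset 11: leading byte 0xD7 = 11010111 → 2-byte char #4 = D7 8E.
Offset 13: leading byte 0xD7 = 11010111 → 2-byte char #5 = D7 A4.
Offset 15: leading byte 0xE3 = 11100011 → 3-byte char #6 = E3 9B 8D.
Offset 18: leading byte 0x7D = 01111101 → 1-byte char #7 = 7D.
Leading byte 0x7D = 01111101 matches 0xxxxxxx → 1-byte sequence.
Byte 1: 0x7D = 01111101, payload 1111101 (7 bits).
Concatenate: 1111101 = 0x7D (7 bits → U+007D).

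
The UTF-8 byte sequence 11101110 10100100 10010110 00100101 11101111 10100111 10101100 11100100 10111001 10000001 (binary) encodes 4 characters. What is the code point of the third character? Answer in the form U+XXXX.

Offset 0: leading byte 0xEE = 11101110 → 3-byte char #1 = EE A4 96.
Offset 3: leading byte 0x25 = 00100101 → 1-byte char #2 = 25.
Offset 4: leading byte 0xEF = 11101111 → 3-byte char #3 = EF A7 AC.
Leading byte 0xEF = 11101111 matches 1110xxxx → 3-byte sequence.
Byte 1: 0xEF = 11101111, payload 1111 (4 bits).
Byte 2: 0xA7 = 10100111 (10xxxxxx ✓), payload 100111.
Byte 3: 0xAC = 10101100 (10xxxxxx ✓), payload 101100.
Concatenate: 1111100111101100 = 0xF9EC (16 bits → U+F9EC).

U+F9EC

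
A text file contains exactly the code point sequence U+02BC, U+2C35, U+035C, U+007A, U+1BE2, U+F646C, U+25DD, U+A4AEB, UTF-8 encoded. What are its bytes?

CA BC E2 B0 B5 CD 9C 7A E1 AF A2 F3 B6 91 AC E2 97 9D F2 A4 AB AB

U+02BC: 2-byte form → CA BC.
U+2C35: 3-byte form → E2 B0 B5.
U+035C: 2-byte form → CD 9C.
U+007A: 1-byte form → 7A.
U+1BE2: 3-byte form → E1 AF A2.
U+F646C: 4-byte form → F3 B6 91 AC.
U+25DD: 3-byte form → E2 97 9D.
U+A4AEB: 4-byte form → F2 A4 AB AB.
Concatenated (22 bytes): CA BC E2 B0 B5 CD 9C 7A E1 AF A2 F3 B6 91 AC E2 97 9D F2 A4 AB AB.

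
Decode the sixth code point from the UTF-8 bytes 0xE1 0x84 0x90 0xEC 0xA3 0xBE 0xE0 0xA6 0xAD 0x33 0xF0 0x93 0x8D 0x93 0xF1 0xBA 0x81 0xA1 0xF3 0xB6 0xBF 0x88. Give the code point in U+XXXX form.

Offset 0: leading byte 0xE1 = 11100001 → 3-byte char #1 = E1 84 90.
Offset 3: leading byte 0xEC = 11101100 → 3-byte char #2 = EC A3 BE.
Offset 6: leading byte 0xE0 = 11100000 → 3-byte char #3 = E0 A6 AD.
Offset 9: leading byte 0x33 = 00110011 → 1-byte char #4 = 33.
Offset 10: leading byte 0xF0 = 11110000 → 4-byte char #5 = F0 93 8D 93.
Offset 14: leading byte 0xF1 = 11110001 → 4-byte char #6 = F1 BA 81 A1.
Leading byte 0xF1 = 11110001 matches 11110xxx → 4-byte sequence.
Byte 1: 0xF1 = 11110001, payload 001 (3 bits).
Byte 2: 0xBA = 10111010 (10xxxxxx ✓), payload 111010.
Byte 3: 0x81 = 10000001 (10xxxxxx ✓), payload 000001.
Byte 4: 0xA1 = 10100001 (10xxxxxx ✓), payload 100001.
Concatenate: 001111010000001100001 = 0x7A061 (21 bits → U+7A061).

U+7A061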